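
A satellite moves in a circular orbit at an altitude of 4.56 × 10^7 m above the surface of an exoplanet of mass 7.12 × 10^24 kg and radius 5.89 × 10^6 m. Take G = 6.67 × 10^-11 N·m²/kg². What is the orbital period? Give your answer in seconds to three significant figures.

107000 s

r = R + h = 5.89 × 10^6 + 4.56 × 10^7 = 5.149 × 10^7 m. Gravity provides the centripetal force: G M m / r² = m v² / r ⇒ v = √(GM/r) = 3037 m/s.
T = 2πr/v = 2π × 5.149 × 10^7 / 3037 = 106500 s.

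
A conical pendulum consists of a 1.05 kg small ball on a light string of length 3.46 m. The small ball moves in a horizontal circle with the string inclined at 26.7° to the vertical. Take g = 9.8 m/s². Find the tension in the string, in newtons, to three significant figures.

Vertically the bob has no acceleration, so T cosθ = mg.
T = mg/cosθ = 1.05 × 9.8 / cos 26.7° = 10.29/0.8934 = 11.52 N.

11.5 N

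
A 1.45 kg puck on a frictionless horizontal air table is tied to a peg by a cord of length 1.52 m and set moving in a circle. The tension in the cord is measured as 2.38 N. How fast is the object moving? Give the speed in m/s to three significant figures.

T = m v²/r ⇒ v = √(T r / m) = √(2.38 × 1.52 / 1.45) = √2.495 = 1.580 m/s.

1.58 m/s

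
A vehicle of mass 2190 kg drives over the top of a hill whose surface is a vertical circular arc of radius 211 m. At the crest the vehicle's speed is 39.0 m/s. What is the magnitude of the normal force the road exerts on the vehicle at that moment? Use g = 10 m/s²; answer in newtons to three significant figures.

At the crest the centripetal acceleration points downward (toward the centre of the arc), so mg − N = mv²/r.
N = m(g − v²/r) = 2190 × (10.0 − (39.0)²/211) = 2190 × (10.0 − 7.209) = 2190 × 2.791 = 6113 N.

6110 N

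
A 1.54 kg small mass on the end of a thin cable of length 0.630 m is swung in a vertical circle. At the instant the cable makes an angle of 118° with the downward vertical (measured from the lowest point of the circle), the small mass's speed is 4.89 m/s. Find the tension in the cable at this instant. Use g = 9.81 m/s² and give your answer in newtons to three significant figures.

Take the radial direction toward the centre of the circle as positive. The component of the weight along the string toward the centre is −mg cos φ (φ measured from the bottom), so Newton's second law along the string gives T − mg cos φ = m v²/r.
cos 118° = -0.4695, so T = m(v²/r + g cos φ) = 1.54 × ((4.89)²/0.630 + 9.81 × -0.4695) = 1.54 × (37.96 + (-4.606)) = 1.54 × 33.35 = 51.36 N.

51.4 N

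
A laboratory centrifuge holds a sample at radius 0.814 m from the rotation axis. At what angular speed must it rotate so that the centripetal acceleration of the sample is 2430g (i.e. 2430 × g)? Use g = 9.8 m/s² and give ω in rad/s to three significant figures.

Centripetal acceleration a_c = ω²r. Setting ω²r = 2430g:
ω = √(2430g / r) = √(2430 × 9.8 / 0.814) = √29260 = 171.0 rad/s.

171 rad/s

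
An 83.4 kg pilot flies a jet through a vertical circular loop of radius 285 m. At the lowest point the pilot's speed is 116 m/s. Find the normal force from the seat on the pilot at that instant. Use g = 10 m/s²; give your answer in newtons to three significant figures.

At the lowest point, N points up (toward the centre) and the weight mg points down (away from the centre), so the net inward force is N − mg = mv²/r.
N = m(v²/r + g) = 83.4 × ((116)²/285 + 10.0) = 83.4 × (47.21 + 10.0) = 83.4 × 57.21 = 4772 N.

4770 N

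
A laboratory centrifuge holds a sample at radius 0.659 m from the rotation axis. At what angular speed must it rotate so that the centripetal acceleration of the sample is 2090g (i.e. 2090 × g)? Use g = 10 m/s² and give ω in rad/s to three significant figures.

Centripetal acceleration a_c = ω²r. Setting ω²r = 2090g:
ω = √(2090g / r) = √(2090 × 10.0 / 0.659) = √31710 = 178.1 rad/s.

178 rad/s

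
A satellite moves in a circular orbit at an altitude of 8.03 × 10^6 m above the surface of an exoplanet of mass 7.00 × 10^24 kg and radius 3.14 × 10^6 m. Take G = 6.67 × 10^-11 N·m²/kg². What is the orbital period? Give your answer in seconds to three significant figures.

r = R + h = 3.14 × 10^6 + 8.03 × 10^6 = 1.117 × 10^7 m. Gravity provides the centripetal force: G M m / r² = m v² / r ⇒ v = √(GM/r) = 6465 m/s.
T = 2πr/v = 2π × 1.117 × 10^7 / 6465 = 10860 s.

10900 s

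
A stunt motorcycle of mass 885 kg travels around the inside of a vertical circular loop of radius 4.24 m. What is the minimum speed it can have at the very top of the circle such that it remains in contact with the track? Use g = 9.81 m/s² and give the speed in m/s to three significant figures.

6.45 m/s

At the highest point the centre is directly below, so both the weight and N act inward: N + mg = mv²/r.
At minimum speed N → 0, so mg = mv_min²/r ⇒ v_min = √(g r) = √(9.81 × 4.24) = 6.449 m/s.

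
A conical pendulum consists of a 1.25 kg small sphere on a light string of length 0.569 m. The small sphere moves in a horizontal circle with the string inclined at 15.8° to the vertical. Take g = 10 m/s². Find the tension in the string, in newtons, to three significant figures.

Vertically the bob has no acceleration, so T cosθ = mg.
T = mg/cosθ = 1.25 × 10.0 / cos 15.8° = 12.50/0.9622 = 12.99 N.

13.0 N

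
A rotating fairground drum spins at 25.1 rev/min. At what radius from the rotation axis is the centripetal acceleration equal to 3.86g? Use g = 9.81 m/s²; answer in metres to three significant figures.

5.48 m

ω = 25.1 rev/min × 2π/60 = 2.628 rad/s.
a_c = ω²r = 3.86g ⇒ r = 3.86 × 9.81 / (2.628)² = 37.87/6.909 = 5.481 m.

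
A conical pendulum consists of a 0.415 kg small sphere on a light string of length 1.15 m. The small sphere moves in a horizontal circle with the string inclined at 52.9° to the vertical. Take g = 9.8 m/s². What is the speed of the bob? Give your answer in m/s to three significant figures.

The radius of the circle is r = L sinθ = 1.15 × sin 52.9° = 0.9172 m.
Horizontally T sinθ = mv²/r and vertically T cosθ = mg, so tanθ = v²/(rg).
v = √(r g tanθ) = √(0.9172 × 9.8 × 1.322) = √11.89 = 3.448 m/s.

3.45 m/s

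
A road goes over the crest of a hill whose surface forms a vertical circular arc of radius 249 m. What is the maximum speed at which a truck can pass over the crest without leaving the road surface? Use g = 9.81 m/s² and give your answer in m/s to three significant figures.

At the crest the centre of the circle is below the truck, so the net downward (centripetal) force is mg − N = mv²/r.
The truck leaves the road when N → 0, giving v_max = √(g r) = √(9.81 × 249) = 49.42 m/s.

49.4 m/s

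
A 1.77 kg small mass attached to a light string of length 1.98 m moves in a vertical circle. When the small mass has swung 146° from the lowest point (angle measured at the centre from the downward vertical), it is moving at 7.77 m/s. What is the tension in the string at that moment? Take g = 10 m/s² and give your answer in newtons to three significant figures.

39.3 N

Take the radial direction toward the centre of the circle as positive. The component of the weight along the string toward the centre is −mg cos φ (φ measured from the bottom), so Newton's second law along the string gives T − mg cos φ = m v²/r.
cos 146° = -0.8290, so T = m(v²/r + g cos φ) = 1.77 × ((7.77)²/1.98 + 10.0 × -0.8290) = 1.77 × (30.49 + (-8.290)) = 1.77 × 22.20 = 39.30 N.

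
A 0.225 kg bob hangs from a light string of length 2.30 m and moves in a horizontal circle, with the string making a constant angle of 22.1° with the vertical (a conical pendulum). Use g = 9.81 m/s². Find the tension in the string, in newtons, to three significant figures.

2.38 N

Vertically the bob has no acceleration, so T cosθ = mg.
T = mg/cosθ = 0.225 × 9.81 / cos 22.1° = 2.207/0.9265 = 2.382 N.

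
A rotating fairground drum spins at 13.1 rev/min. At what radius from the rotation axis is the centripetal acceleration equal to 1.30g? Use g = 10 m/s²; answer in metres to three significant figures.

6.91 m

ω = 13.1 rev/min × 2π/60 = 1.372 rad/s.
a_c = ω²r = 1.30g ⇒ r = 1.30 × 10.0 / (1.372)² = 13.00/1.882 = 6.908 m.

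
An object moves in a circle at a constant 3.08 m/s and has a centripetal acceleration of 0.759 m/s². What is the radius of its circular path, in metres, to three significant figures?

12.5 m

a_c = v²/r ⇒ r = v²/a_c = (3.08)²/0.759 = 9.486/0.759 = 12.50 m.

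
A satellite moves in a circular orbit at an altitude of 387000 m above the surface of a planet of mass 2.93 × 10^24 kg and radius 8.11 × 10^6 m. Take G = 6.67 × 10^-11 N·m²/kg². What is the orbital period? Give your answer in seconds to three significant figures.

11100 s

r = R + h = 8.11 × 10^6 + 387000 = 8.497 × 10^6 m. Gravity provides the centripetal force: G M m / r² = m v² / r ⇒ v = √(GM/r) = 4796 m/s.
T = 2πr/v = 2π × 8.497 × 10^6 / 4796 = 11130 s.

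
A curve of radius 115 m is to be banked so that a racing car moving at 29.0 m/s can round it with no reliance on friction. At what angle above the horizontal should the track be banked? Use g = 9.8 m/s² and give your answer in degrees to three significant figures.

36.7°

For a frictionless banked turn: horizontally N sinθ = mv²/r and vertically N cosθ = mg.
Dividing: tanθ = v²/(r g) = (29.0)²/(115 × 9.8) = 841.0/1127 = 0.7462.
θ = arctan(0.7462) = 36.73°.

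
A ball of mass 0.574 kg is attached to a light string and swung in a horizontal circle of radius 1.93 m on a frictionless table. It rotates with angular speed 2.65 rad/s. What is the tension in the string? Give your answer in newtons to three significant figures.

v = ωr = 2.65 × 1.93 = 5.114 m/s.
The tension is the only horizontal force, so it supplies the full centripetal force: T = m v²/r = 0.574 × (5.114)²/1.93 = 0.574 × 26.16/1.93 = 7.780 N.

7.78 N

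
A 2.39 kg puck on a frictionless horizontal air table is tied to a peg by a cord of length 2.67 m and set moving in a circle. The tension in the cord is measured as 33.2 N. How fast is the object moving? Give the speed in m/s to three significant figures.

T = m v²/r ⇒ v = √(T r / m) = √(33.2 × 2.67 / 2.39) = √37.09 = 6.090 m/s.

6.09 m/s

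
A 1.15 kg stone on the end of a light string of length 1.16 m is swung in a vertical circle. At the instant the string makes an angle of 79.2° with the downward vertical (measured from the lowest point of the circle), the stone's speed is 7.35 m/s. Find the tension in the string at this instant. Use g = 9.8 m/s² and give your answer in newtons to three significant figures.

Take the radial direction toward the centre of the circle as positive. The component of the weight along the string toward the centre is −mg cos φ (φ measured from the bottom), so Newton's second law along the string gives T − mg cos φ = m v²/r.
cos 79.2° = 0.1874, so T = m(v²/r + g cos φ) = 1.15 × ((7.35)²/1.16 + 9.8 × 0.1874) = 1.15 × (46.57 + (1.836)) = 1.15 × 48.41 = 55.67 N.

55.7 N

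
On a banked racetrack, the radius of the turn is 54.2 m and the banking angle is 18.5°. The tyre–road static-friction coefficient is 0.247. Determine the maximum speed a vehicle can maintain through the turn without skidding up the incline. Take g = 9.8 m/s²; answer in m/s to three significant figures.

At the maximum speed, friction acts down the slope at its limiting value f = μN. Radially (horizontal, toward centre): N sinθ + μN cosθ = mv²/r. Vertically: N cosθ − μN sinθ = mg.
Dividing: v² = r g (sinθ + μcosθ)/(cosθ − μsinθ).
sinθ + μcosθ = 0.3173 + 0.247×0.9483 = 0.5515; cosθ − μsinθ = 0.9483 − 0.247×0.3173 = 0.8699.
v² = 54.2 × 9.8 × 0.5515/0.8699 = 336.8 m²/s², so v = 18.35 m/s.

18.4 m/s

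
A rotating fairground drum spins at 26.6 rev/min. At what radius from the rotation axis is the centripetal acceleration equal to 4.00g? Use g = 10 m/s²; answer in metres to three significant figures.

ω = 26.6 rev/min × 2π/60 = 2.786 rad/s.
a_c = ω²r = 4.00g ⇒ r = 4.00 × 10.0 / (2.786)² = 40.00/7.759 = 5.155 m.

5.16 m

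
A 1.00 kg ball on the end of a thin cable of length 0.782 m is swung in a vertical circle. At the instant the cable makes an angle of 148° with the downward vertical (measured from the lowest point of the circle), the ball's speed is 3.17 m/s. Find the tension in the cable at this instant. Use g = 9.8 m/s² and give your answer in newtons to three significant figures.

4.54 N

Take the radial direction toward the centre of the circle as positive. The component of the weight along the string toward the centre is −mg cos φ (φ measured from the bottom), so Newton's second law along the string gives T − mg cos φ = m v²/r.
cos 148° = -0.8480, so T = m(v²/r + g cos φ) = 1.00 × ((3.17)²/0.782 + 9.8 × -0.8480) = 1.00 × (12.85 + (-8.311)) = 1.00 × 4.539 = 4.539 N.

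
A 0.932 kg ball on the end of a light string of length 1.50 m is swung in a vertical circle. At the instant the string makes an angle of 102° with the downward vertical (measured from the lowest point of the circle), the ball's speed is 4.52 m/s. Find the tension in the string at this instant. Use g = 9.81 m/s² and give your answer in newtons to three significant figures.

Take the radial direction toward the centre of the circle as positive. The component of the weight along the string toward the centre is −mg cos φ (φ measured from the bottom), so Newton's second law along the string gives T − mg cos φ = m v²/r.
cos 102° = -0.2079, so T = m(v²/r + g cos φ) = 0.932 × ((4.52)²/1.50 + 9.81 × -0.2079) = 0.932 × (13.62 + (-2.040)) = 0.932 × 11.58 = 10.79 N.

10.8 N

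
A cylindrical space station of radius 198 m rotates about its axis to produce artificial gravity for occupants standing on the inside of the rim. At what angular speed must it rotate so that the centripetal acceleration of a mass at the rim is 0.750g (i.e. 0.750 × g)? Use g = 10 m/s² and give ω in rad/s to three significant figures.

0.195 rad/s

Centripetal acceleration a_c = ω²r. Setting ω²r = 0.750g:
ω = √(0.750g / r) = √(0.750 × 10.0 / 198) = √0.03788 = 0.1946 rad/s.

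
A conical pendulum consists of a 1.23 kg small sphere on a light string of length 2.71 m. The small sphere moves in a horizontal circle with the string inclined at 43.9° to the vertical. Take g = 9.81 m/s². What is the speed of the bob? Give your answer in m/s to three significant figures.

The radius of the circle is r = L sinθ = 2.71 × sin 43.9° = 1.879 m.
Horizontally T sinθ = mv²/r and vertically T cosθ = mg, so tanθ = v²/(rg).
v = √(r g tanθ) = √(1.879 × 9.81 × 0.9623) = √17.74 = 4.212 m/s.

4.21 m/s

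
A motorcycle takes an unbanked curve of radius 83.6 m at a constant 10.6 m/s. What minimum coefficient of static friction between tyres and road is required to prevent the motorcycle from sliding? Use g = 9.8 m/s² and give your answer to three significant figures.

Friction provides the centripetal force: μ_s m g = m v²/r, so μ_s = v²/(g r) = (10.60)²/(9.8 × 83.6) = 112.4/819.3 = 0.1371.

0.137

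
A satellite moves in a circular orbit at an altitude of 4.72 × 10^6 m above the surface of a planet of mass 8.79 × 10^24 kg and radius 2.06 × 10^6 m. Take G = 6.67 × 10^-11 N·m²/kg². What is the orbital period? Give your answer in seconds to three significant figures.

4580 s

r = R + h = 2.06 × 10^6 + 4.72 × 10^6 = 6.780 × 10^6 m. Gravity provides the centripetal force: G M m / r² = m v² / r ⇒ v = √(GM/r) = 9299 m/s.
T = 2πr/v = 2π × 6.780 × 10^6 / 9299 = 4581 s.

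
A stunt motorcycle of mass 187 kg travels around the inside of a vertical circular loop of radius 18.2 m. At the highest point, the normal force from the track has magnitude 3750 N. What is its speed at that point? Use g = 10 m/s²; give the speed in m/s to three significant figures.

23.4 m/s

At the top, N + mg = mv²/r, so v = √(r(N/m + g)) = √(18.2 × (3750/187 + 10.0)) = √(18.2 × 30.05) = √547.0 = 23.39 m/s.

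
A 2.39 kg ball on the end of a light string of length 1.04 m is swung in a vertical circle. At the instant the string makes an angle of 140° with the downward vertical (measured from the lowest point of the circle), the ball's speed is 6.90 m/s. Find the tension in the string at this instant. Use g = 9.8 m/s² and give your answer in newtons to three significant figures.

Take the radial direction toward the centre of the circle as positive. The component of the weight along the string toward the centre is −mg cos φ (φ measured from the bottom), so Newton's second law along the string gives T − mg cos φ = m v²/r.
cos 140° = -0.7660, so T = m(v²/r + g cos φ) = 2.39 × ((6.90)²/1.04 + 9.8 × -0.7660) = 2.39 × (45.78 + (-7.507)) = 2.39 × 38.27 = 91.47 N.

91.5 N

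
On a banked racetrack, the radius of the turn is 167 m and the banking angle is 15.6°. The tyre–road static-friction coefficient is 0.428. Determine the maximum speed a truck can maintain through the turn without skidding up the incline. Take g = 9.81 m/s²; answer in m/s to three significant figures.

At the maximum speed, friction acts down the slope at its limiting value f = μN. Radially (horizontal, toward centre): N sinθ + μN cosθ = mv²/r. Vertically: N cosθ − μN sinθ = mg.
Dividing: v² = r g (sinθ + μcosθ)/(cosθ − μsinθ).
sinθ + μcosθ = 0.2689 + 0.428×0.9632 = 0.6812; cosθ − μsinθ = 0.9632 − 0.428×0.2689 = 0.8481.
v² = 167 × 9.81 × 0.6812/0.8481 = 1316 m²/s², so v = 36.27 m/s.

36.3 m/s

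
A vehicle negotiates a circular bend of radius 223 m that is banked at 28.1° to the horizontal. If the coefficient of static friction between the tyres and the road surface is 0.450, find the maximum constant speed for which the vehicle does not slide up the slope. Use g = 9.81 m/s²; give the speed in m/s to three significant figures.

At the maximum speed, friction acts down the slope at its limiting value f = μN. Radially (horizontal, toward centre): N sinθ + μN cosθ = mv²/r. Vertically: N cosθ − μN sinθ = mg.
Dividing: v² = r g (sinθ + μcosθ)/(cosθ − μsinθ).
sinθ + μcosθ = 0.4710 + 0.450×0.8821 = 0.8680; cosθ − μsinθ = 0.8821 − 0.450×0.4710 = 0.6702.
v² = 223 × 9.81 × 0.8680/0.6702 = 2833 m²/s², so v = 53.23 m/s.

53.2 m/s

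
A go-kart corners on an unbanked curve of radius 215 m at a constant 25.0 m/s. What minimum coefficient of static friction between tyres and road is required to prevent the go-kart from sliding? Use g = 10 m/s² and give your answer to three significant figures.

0.291

Friction provides the centripetal force: μ_s m g = m v²/r, so μ_s = v²/(g r) = (25.00)²/(10.0 × 215) = 625.0/2150 = 0.2907.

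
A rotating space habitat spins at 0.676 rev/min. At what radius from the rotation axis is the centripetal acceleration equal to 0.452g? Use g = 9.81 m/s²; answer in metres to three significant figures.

885 m

ω = 0.676 rev/min × 2π/60 = 0.07079 rad/s.
a_c = ω²r = 0.452g ⇒ r = 0.452 × 9.81 / (0.07079)² = 4.434/0.005011 = 884.8 m.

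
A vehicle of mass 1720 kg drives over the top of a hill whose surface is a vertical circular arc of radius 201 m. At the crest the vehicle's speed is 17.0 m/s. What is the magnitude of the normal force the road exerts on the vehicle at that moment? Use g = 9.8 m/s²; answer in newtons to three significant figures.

At the crest the centripetal acceleration points downward (toward the centre of the arc), so mg − N = mv²/r.
N = m(g − v²/r) = 1720 × (9.8 − (17.0)²/201) = 1720 × (9.8 − 1.438) = 1720 × 8.362 = 14380 N.

14400 N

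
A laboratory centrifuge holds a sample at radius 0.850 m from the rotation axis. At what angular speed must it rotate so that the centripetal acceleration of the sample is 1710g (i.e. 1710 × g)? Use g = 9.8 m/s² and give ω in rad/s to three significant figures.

Centripetal acceleration a_c = ω²r. Setting ω²r = 1710g:
ω = √(1710g / r) = √(1710 × 9.8 / 0.850) = √19720 = 140.4 rad/s.

140 rad/s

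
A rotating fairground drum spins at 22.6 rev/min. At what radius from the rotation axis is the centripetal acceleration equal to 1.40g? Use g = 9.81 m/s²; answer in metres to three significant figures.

ω = 22.6 rev/min × 2π/60 = 2.367 rad/s.
a_c = ω²r = 1.40g ⇒ r = 1.40 × 9.81 / (2.367)² = 13.73/5.601 = 2.452 m.

2.45 m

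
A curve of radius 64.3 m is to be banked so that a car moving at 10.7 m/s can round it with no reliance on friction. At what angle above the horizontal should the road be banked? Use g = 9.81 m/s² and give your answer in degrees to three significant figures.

For a frictionless banked turn: horizontally N sinθ = mv²/r and vertically N cosθ = mg.
Dividing: tanθ = v²/(r g) = (10.7)²/(64.3 × 9.81) = 114.5/630.8 = 0.1815.
θ = arctan(0.1815) = 10.29°.

10.3°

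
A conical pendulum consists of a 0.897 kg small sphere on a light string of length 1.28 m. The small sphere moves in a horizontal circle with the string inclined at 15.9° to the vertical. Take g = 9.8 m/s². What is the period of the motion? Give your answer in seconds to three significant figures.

r = L sinθ = 0.3507 m. From T sinθ = mω²r and T cosθ = mg: tanθ = ω²r/g, so ω² = g tanθ / r = g/(L cosθ).
ω = √(g/(L cosθ)) = √(9.8/(1.28 × 0.9617)) = √7.961 = 2.821 rad/s.
Period = 2π/ω = 2.227 s.

2.23 s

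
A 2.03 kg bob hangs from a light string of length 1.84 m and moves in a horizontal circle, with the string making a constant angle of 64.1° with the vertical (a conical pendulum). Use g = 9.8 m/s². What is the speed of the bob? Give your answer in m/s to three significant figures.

The radius of the circle is r = L sinθ = 1.84 × sin 64.1° = 1.655 m.
Horizontally T sinθ = mv²/r and vertically T cosθ = mg, so tanθ = v²/(rg).
v = √(r g tanθ) = √(1.655 × 9.8 × 2.059) = √33.41 = 5.780 m/s.

5.78 m/s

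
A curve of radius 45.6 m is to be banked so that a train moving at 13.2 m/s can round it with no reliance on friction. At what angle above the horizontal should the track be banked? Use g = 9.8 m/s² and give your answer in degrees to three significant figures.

With no friction, the horizontal component of the normal force provides the centripetal force: N sinθ = mv²/r, while N cosθ = mg vertically.
Dividing: tanθ = v²/(r g) = (13.2)²/(45.6 × 9.8) = 174.2/446.9 = 0.3899.
θ = arctan(0.3899) = 21.30°.

21.3°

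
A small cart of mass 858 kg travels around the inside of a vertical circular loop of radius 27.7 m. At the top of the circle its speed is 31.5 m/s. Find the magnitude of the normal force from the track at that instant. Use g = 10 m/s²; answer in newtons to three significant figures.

At the top, both N and the weight mg point inward (toward the centre), so N + mg = mv²/r.
N = m(v²/r − g) = 858 × ((31.5)²/27.7 − 10.0) = 858 × (35.82 − 10.0) = 858 × 25.82 = 22150 N.

22200 N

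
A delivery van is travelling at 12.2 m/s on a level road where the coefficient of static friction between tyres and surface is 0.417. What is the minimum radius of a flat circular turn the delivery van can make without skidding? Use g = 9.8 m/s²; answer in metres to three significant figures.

At the limit, μ_s m g = m v²/r, so r_min = v²/(μ_s g) = (12.2)²/(0.417 × 9.8) = 148.8/4.087 = 36.42 m.

36.4 m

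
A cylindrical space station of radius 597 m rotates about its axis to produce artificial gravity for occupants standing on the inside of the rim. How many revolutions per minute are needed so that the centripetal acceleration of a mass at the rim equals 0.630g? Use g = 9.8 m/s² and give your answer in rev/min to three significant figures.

0.971 rev/min

Require ω²r = 0.630g, so ω = √(0.630 × 9.8/597) = 0.1017 rad/s.
In rev/min: ω × 60/(2π) = 0.1017 × 60/(2π) = 0.9711 rev/min.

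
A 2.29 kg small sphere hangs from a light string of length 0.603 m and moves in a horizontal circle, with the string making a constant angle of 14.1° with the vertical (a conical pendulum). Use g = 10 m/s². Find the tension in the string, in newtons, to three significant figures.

23.6 N

Vertically the bob has no acceleration, so T cosθ = mg.
T = mg/cosθ = 2.29 × 10.0 / cos 14.1° = 22.90/0.9699 = 23.61 N.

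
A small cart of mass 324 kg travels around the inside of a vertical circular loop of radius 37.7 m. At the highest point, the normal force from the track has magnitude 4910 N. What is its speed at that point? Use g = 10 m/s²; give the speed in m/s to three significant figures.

30.8 m/s

At the top, N + mg = mv²/r, so v = √(r(N/m + g)) = √(37.7 × (4910/324 + 10.0)) = √(37.7 × 25.15) = √948.3 = 30.79 m/s.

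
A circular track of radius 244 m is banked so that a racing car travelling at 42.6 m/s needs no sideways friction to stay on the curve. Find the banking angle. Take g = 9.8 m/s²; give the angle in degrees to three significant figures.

For a frictionless banked turn: horizontally N sinθ = mv²/r and vertically N cosθ = mg.
Dividing: tanθ = v²/(r g) = (42.6)²/(244 × 9.8) = 1815/2391 = 0.7589.
θ = arctan(0.7589) = 37.20°.

37.2°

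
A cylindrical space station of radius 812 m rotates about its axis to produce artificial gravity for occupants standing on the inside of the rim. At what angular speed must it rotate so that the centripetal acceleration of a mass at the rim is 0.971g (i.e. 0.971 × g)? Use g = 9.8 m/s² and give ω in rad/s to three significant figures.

0.108 rad/s

Centripetal acceleration a_c = ω²r. Setting ω²r = 0.971g:
ω = √(0.971g / r) = √(0.971 × 9.8 / 812) = √0.01172 = 0.1083 rad/s.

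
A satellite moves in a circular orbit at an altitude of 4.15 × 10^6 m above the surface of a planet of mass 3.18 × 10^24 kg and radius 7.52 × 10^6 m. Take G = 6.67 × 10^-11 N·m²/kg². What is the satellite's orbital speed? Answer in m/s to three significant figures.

Orbital radius r = R + h = 7.52 × 10^6 + 4.15 × 10^6 = 1.167 × 10^7 m.
Gravity supplies the centripetal force: G M m / r² = m v² / r, so v = √(GM/r).
v = √(6.67 × 10^-11 × 3.18 × 10^24 / 1.167 × 10^7) = √(1.818 × 10^7) = 4263 m/s.

4260 m/s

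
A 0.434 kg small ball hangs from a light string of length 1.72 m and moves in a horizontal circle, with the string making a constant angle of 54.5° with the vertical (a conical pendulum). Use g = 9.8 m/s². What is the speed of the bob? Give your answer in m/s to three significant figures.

4.39 m/s

The radius of the circle is r = L sinθ = 1.72 × sin 54.5° = 1.400 m.
Horizontally T sinθ = mv²/r and vertically T cosθ = mg, so tanθ = v²/(rg).
v = √(r g tanθ) = √(1.400 × 9.8 × 1.402) = √19.24 = 4.386 m/s.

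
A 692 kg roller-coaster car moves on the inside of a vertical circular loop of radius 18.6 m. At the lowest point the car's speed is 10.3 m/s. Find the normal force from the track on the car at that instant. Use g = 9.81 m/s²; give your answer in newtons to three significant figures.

10700 N

At the lowest point, N points up (toward the centre) and the weight mg points down (away from the centre), so the net inward force is N − mg = mv²/r.
N = m(v²/r + g) = 692 × ((10.3)²/18.6 + 9.81) = 692 × (5.704 + 9.81) = 692 × 15.51 = 10740 N.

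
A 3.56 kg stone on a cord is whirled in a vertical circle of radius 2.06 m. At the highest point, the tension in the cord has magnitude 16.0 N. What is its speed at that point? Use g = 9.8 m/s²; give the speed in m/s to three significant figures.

At the top, T + mg = mv²/r, so v = √(r(T/m + g)) = √(2.06 × (16.0/3.56 + 9.8)) = √(2.06 × 14.29) = √29.45 = 5.426 m/s.

5.43 m/s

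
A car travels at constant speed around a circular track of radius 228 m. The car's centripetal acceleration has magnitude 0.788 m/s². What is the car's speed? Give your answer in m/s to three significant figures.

13.4 m/s

a_c = v²/r ⇒ v = √(a_c · r) = √(0.788 × 228) = √179.7 = 13.40 m/s.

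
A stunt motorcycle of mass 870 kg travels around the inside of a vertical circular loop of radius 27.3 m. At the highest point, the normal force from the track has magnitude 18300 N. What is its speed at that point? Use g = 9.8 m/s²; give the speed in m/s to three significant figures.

29.0 m/s

At the top, N + mg = mv²/r, so v = √(r(N/m + g)) = √(27.3 × (18300/870 + 9.8)) = √(27.3 × 30.83) = √841.8 = 29.01 m/s.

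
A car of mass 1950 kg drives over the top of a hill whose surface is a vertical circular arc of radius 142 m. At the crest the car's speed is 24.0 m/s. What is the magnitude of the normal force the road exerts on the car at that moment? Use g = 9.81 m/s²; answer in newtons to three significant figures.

At the crest the centripetal acceleration points downward (toward the centre of the arc), so mg − N = mv²/r.
N = m(g − v²/r) = 1950 × (9.81 − (24.0)²/142) = 1950 × (9.81 − 4.056) = 1950 × 5.754 = 11220 N.

11200 N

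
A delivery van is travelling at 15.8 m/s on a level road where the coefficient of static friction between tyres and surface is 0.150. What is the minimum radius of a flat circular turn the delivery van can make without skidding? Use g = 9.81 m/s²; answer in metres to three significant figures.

170 m

At the limit, μ_s m g = m v²/r, so r_min = v²/(μ_s g) = (15.8)²/(0.150 × 9.81) = 249.6/1.472 = 169.7 m.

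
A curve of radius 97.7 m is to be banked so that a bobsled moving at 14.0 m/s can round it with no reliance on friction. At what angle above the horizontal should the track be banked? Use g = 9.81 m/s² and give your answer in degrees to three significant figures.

11.6°

With no friction, the horizontal component of the normal force provides the centripetal force: N sinθ = mv²/r, while N cosθ = mg vertically.
Dividing: tanθ = v²/(r g) = (14.0)²/(97.7 × 9.81) = 196.0/958.4 = 0.2045.
θ = arctan(0.2045) = 11.56°.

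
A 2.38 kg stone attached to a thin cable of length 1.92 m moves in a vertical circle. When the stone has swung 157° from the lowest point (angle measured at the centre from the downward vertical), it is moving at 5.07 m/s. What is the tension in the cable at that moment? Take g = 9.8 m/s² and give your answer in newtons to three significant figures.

Take the radial direction toward the centre of the circle as positive. The component of the weight along the string toward the centre is −mg cos φ (φ measured from the bottom), so Newton's second law along the string gives T − mg cos φ = m v²/r.
cos 157° = -0.9205, so T = m(v²/r + g cos φ) = 2.38 × ((5.07)²/1.92 + 9.8 × -0.9205) = 2.38 × (13.39 + (-9.021)) = 2.38 × 4.367 = 10.39 N.

10.4 N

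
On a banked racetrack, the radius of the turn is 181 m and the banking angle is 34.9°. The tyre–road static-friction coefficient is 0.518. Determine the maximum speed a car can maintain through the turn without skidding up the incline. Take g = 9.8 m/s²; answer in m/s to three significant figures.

58.1 m/s

At the maximum speed, friction acts down the slope at its limiting value f = μN. Radially (horizontal, toward centre): N sinθ + μN cosθ = mv²/r. Vertically: N cosθ − μN sinθ = mg.
Dividing: v² = r g (sinθ + μcosθ)/(cosθ − μsinθ).
sinθ + μcosθ = 0.5721 + 0.518×0.8202 = 0.9970; cosθ − μsinθ = 0.8202 − 0.518×0.5721 = 0.5238.
v² = 181 × 9.8 × 0.9970/0.5238 = 3376 m²/s², so v = 58.11 m/s.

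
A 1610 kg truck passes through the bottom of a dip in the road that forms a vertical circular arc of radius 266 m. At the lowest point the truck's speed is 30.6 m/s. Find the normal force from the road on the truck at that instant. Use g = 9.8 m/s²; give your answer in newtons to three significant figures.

21400 N

At the lowest point, N points up (toward the centre) and the weight mg points down (away from the centre), so the net inward force is N − mg = mv²/r.
N = m(v²/r + g) = 1610 × ((30.6)²/266 + 9.8) = 1610 × (3.520 + 9.8) = 1610 × 13.32 = 21450 N.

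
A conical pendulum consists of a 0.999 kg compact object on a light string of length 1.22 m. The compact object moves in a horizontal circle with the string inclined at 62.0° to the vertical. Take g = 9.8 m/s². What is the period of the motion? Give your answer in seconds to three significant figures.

r = L sinθ = 1.077 m. From T sinθ = mω²r and T cosθ = mg: tanθ = ω²r/g, so ω² = g tanθ / r = g/(L cosθ).
ω = √(g/(L cosθ)) = √(9.8/(1.22 × 0.4695)) = √17.11 = 4.136 rad/s.
Period = 2π/ω = 1.519 s.

1.52 s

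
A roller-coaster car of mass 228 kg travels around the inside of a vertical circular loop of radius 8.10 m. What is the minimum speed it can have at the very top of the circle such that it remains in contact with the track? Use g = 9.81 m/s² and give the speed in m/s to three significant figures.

At the top, both weight mg and N point toward the centre: N + mg = mv²/r.
At minimum speed N → 0, so mg = mv_min²/r ⇒ v_min = √(g r) = √(9.81 × 8.10) = 8.914 m/s.

8.91 m/s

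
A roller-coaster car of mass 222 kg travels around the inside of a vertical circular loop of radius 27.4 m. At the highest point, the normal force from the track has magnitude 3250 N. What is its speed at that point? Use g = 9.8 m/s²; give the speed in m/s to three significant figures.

25.9 m/s

At the top, N + mg = mv²/r, so v = √(r(N/m + g)) = √(27.4 × (3250/222 + 9.8)) = √(27.4 × 24.44) = √669.6 = 25.88 m/s.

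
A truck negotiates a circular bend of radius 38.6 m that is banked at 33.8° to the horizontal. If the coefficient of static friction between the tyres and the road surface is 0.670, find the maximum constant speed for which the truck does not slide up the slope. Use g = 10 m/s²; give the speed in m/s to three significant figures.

At the maximum speed, friction acts down the slope at its limiting value f = μN. Radially (horizontal, toward centre): N sinθ + μN cosθ = mv²/r. Vertically: N cosθ − μN sinθ = mg.
Dividing: v² = r g (sinθ + μcosθ)/(cosθ − μsinθ).
sinθ + μcosθ = 0.5563 + 0.670×0.8310 = 1.113; cosθ − μsinθ = 0.8310 − 0.670×0.5563 = 0.4583.
v² = 38.6 × 10.0 × 1.113/0.4583 = 937.5 m²/s², so v = 30.62 m/s.

30.6 m/s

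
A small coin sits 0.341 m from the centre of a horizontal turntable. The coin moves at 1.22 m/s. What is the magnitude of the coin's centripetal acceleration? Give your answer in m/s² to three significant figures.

4.36 m/s²

a_c = v²/r = (1.220)²/0.341 = 1.488/0.341 = 4.365 m/s².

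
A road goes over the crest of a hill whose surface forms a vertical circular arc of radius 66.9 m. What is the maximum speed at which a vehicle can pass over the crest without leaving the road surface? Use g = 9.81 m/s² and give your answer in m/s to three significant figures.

25.6 m/s

At the crest the centre of the circle is below the vehicle, so the net downward (centripetal) force is mg − N = mv²/r.
The vehicle leaves the road when N → 0, giving v_max = √(g r) = √(9.81 × 66.9) = 25.62 m/s.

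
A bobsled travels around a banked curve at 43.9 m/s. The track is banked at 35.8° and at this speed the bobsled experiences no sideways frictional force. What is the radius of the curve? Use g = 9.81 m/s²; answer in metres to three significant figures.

Frictionless banking: tanθ = v²/(rg), so r = v²/(g tanθ).
r = (43.9)²/(9.81 × tan 35.8°) = 1927/(9.81 × 0.7212) = 1927/7.075 = 272.4 m.

272 m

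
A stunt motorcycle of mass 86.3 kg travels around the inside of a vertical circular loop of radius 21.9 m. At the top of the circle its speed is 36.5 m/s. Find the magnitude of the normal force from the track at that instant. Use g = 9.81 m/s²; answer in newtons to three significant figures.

4400 N

At the top, both N and the weight mg point inward (toward the centre), so N + mg = mv²/r.
N = m(v²/r − g) = 86.3 × ((36.5)²/21.9 − 9.81) = 86.3 × (60.83 − 9.81) = 86.3 × 51.02 = 4403 N.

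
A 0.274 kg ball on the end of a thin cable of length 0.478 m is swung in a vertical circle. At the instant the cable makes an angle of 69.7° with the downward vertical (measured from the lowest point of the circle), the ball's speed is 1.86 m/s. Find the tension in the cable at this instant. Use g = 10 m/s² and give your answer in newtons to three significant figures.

Take the radial direction toward the centre of the circle as positive. The component of the weight along the string toward the centre is −mg cos φ (φ measured from the bottom), so Newton's second law along the string gives T − mg cos φ = m v²/r.
cos 69.7° = 0.3469, so T = m(v²/r + g cos φ) = 0.274 × ((1.86)²/0.478 + 10.0 × 0.3469) = 0.274 × (7.238 + (3.469)) = 0.274 × 10.71 = 2.934 N.

2.93 N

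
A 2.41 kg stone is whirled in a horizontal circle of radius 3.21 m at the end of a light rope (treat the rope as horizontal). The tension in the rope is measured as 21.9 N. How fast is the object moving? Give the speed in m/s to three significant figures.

5.40 m/s

T = m v²/r ⇒ v = √(T r / m) = √(21.9 × 3.21 / 2.41) = √29.17 = 5.401 m/s.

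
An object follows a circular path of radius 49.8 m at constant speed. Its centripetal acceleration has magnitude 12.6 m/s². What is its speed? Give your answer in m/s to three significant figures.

a_c = v²/r ⇒ v = √(a_c · r) = √(12.6 × 49.8) = √627.5 = 25.05 m/s.

25.0 m/s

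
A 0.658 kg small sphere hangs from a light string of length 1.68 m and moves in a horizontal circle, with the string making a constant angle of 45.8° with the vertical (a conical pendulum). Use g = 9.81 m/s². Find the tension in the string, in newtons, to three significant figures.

9.26 N

Vertically the bob has no acceleration, so T cosθ = mg.
T = mg/cosθ = 0.658 × 9.81 / cos 45.8° = 6.455/0.6972 = 9.259 N.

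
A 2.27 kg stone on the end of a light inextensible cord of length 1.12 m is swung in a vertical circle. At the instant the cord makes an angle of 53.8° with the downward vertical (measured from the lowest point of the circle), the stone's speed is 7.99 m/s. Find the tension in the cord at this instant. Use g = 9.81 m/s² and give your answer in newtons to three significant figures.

143 N

Take the radial direction toward the centre of the circle as positive. The component of the weight along the string toward the centre is −mg cos φ (φ measured from the bottom), so Newton's second law along the string gives T − mg cos φ = m v²/r.
cos 53.8° = 0.5906, so T = m(v²/r + g cos φ) = 2.27 × ((7.99)²/1.12 + 9.81 × 0.5906) = 2.27 × (57.00 + (5.794)) = 2.27 × 62.79 = 142.5 N.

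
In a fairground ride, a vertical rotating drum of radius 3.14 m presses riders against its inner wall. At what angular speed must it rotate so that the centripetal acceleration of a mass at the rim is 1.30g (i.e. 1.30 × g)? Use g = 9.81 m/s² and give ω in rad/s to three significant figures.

Centripetal acceleration a_c = ω²r. Setting ω²r = 1.30g:
ω = √(1.30g / r) = √(1.30 × 9.81 / 3.14) = √4.061 = 2.015 rad/s.

2.02 rad/s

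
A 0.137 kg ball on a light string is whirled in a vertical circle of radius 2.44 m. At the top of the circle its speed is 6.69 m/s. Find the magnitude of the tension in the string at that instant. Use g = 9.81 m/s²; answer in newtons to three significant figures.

1.17 N

At the top, both T and the weight mg point inward (toward the centre), so T + mg = mv²/r.
T = m(v²/r − g) = 0.137 × ((6.69)²/2.44 − 9.81) = 0.137 × (18.34 − 9.81) = 0.137 × 8.533 = 1.169 N.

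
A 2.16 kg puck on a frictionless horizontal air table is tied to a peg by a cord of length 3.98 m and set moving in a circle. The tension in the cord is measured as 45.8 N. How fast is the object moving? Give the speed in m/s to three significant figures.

9.19 m/s

T = m v²/r ⇒ v = √(T r / m) = √(45.8 × 3.98 / 2.16) = √84.39 = 9.186 m/s.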